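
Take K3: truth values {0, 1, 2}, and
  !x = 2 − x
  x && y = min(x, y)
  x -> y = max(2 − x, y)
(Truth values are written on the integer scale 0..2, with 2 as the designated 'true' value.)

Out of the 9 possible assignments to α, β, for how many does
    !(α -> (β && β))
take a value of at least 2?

α = 0, β = 0 ↦ 0  <
α = 0, β = 1 ↦ 0  <
α = 0, β = 2 ↦ 0  <
α = 1, β = 0 ↦ 1  <
α = 1, β = 1 ↦ 1  <
α = 1, β = 2 ↦ 0  <
α = 2, β = 0 ↦ 2  ≥
α = 2, β = 1 ↦ 1  <
α = 2, β = 2 ↦ 0  <
So 1 of the 9 assignments meets the threshold.

1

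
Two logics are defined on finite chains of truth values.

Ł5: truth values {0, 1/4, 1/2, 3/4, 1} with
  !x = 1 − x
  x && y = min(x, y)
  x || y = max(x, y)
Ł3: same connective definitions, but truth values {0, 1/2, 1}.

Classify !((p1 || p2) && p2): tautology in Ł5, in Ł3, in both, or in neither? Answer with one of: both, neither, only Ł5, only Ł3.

neither

In Ł5: at p1 = 0, p2 = 1/4 the value is 3/4 — not a tautology.
In Ł3: at p1 = 0, p2 = 1/2 the value is 1/2 — not a tautology.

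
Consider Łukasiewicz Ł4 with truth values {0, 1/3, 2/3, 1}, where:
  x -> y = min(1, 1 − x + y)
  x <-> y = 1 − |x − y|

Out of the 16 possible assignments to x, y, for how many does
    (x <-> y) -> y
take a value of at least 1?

x = 0, y = 0 ↦ 0  <
x = 0, y = 1/3 ↦ 2/3  <
x = 0, y = 2/3 ↦ 1  ≥
x = 0, y = 1 ↦ 1  ≥
x = 1/3, y = 0 ↦ 1/3  <
x = 1/3, y = 1/3 ↦ 1/3  <
x = 1/3, y = 2/3 ↦ 1  ≥
x = 1/3, y = 1 ↦ 1  ≥
x = 2/3, y = 0 ↦ 2/3  <
x = 2/3, y = 1/3 ↦ 2/3  <
x = 2/3, y = 2/3 ↦ 2/3  <
x = 2/3, y = 1 ↦ 1  ≥
x = 1, y = 0 ↦ 1  ≥
x = 1, y = 1/3 ↦ 1  ≥
x = 1, y = 2/3 ↦ 1  ≥
x = 1, y = 1 ↦ 1  ≥
So 9 of the 16 assignments meet the threshold.

9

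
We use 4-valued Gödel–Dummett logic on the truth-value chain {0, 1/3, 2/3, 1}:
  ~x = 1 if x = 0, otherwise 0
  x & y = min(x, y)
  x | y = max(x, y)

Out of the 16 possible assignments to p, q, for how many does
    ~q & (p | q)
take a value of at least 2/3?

p = 0, q = 0 ↦ 0  <
p = 0, q = 1/3 ↦ 0  <
p = 0, q = 2/3 ↦ 0  <
p = 0, q = 1 ↦ 0  <
p = 1/3, q = 0 ↦ 1/3  <
p = 1/3, q = 1/3 ↦ 0  <
p = 1/3, q = 2/3 ↦ 0  <
p = 1/3, q = 1 ↦ 0  <
p = 2/3, q = 0 ↦ 2/3  ≥
p = 2/3, q = 1/3 ↦ 0  <
p = 2/3, q = 2/3 ↦ 0  <
p = 2/3, q = 1 ↦ 0  <
p = 1, q = 0 ↦ 1  ≥
p = 1, q = 1/3 ↦ 0  <
p = 1, q = 2/3 ↦ 0  <
p = 1, q = 1 ↦ 0  <
So 2 of the 16 assignments meet the threshold.

2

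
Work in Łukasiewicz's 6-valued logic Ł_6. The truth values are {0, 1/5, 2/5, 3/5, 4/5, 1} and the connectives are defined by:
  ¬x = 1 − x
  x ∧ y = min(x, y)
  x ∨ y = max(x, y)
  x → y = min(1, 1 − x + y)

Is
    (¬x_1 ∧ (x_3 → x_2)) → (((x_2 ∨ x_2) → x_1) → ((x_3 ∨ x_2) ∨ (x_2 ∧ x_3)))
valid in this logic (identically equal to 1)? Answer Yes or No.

No

Counterexample: take x_1 = 0, x_2 = 0, x_3 = 0.
¬x_1 = ¬0 = 1
x_3 → x_2 = 0 → 0 = 1
¬x_1 ∧ (x_3 → x_2) = 1 ∧ 1 = 1
x_2 ∨ x_2 = 0 ∨ 0 = 0
(x_2 ∨ x_2) → x_1 = 0 → 0 = 1
x_3 ∨ x_2 = 0 ∨ 0 = 0
x_2 ∧ x_3 = 0 ∧ 0 = 0
(x_3 ∨ x_2) ∨ (x_2 ∧ x_3) = 0 ∨ 0 = 0
((x_2 ∨ x_2) → x_1) → ((x_3 ∨ x_2) ∨ (x_2 ∧ x_3)) = 1 → 0 = 0
(¬x_1 ∧ (x_3 → x_2)) → (((x_2 ∨ x_2) → x_1) → ((x_3 ∨ x_2) ∨ (x_2 ∧ x_3))) = 1 → 0 = 0
This gives 0 ≠ 1.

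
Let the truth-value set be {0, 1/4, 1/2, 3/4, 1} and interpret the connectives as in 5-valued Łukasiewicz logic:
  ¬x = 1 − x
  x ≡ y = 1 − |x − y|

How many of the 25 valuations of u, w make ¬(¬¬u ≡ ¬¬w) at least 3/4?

value 1: 2 assignments (counts)
value 3/4: 4 assignments (counts)
value 1/2: 6 assignments
value 1/4: 8 assignments
value 0: 5 assignments
So 6 of the 25 assignments meet the threshold.

6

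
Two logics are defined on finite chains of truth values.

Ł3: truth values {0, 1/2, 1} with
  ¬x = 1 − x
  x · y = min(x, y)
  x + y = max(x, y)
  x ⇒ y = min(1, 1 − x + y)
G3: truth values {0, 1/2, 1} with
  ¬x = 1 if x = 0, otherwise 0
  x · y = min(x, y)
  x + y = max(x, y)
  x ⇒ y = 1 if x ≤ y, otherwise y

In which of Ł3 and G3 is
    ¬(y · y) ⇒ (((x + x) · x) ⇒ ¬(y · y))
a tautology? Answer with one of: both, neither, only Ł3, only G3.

both

In Ł3: every assignment gives 1 — tautology.
In G3: every assignment gives 1 — tautology.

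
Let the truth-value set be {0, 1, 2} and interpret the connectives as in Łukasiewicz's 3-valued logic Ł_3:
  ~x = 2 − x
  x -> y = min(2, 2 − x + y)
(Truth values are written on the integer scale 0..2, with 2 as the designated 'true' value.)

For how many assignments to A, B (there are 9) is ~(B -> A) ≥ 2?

1

A = 0, B = 0 ↦ 0  <
A = 0, B = 1 ↦ 1  <
A = 0, B = 2 ↦ 2  ≥
A = 1, B = 0 ↦ 0  <
A = 1, B = 1 ↦ 0  <
A = 1, B = 2 ↦ 1  <
A = 2, B = 0 ↦ 0  <
A = 2, B = 1 ↦ 0  <
A = 2, B = 2 ↦ 0  <
So 1 of the 9 assignments meets the threshold.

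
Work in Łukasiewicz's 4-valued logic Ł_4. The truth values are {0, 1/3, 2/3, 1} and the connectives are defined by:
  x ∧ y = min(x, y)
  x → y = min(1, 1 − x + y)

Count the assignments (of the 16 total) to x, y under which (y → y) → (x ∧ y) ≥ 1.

x = 0, y = 0 ↦ 0  <
x = 0, y = 1/3 ↦ 0  <
x = 0, y = 2/3 ↦ 0  <
x = 0, y = 1 ↦ 0  <
x = 1/3, y = 0 ↦ 0  <
x = 1/3, y = 1/3 ↦ 1/3  <
x = 1/3, y = 2/3 ↦ 1/3  <
x = 1/3, y = 1 ↦ 1/3  <
x = 2/3, y = 0 ↦ 0  <
x = 2/3, y = 1/3 ↦ 1/3  <
x = 2/3, y = 2/3 ↦ 2/3  <
x = 2/3, y = 1 ↦ 2/3  <
x = 1, y = 0 ↦ 0  <
x = 1, y = 1/3 ↦ 1/3  <
x = 1, y = 2/3 ↦ 2/3  <
x = 1, y = 1 ↦ 1  ≥
So 1 of the 16 assignments meets the threshold.

1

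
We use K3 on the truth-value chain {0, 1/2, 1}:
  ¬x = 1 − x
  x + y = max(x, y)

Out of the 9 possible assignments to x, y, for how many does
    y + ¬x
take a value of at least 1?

x = 0, y = 0 ↦ 1  ≥
x = 0, y = 1/2 ↦ 1  ≥
x = 0, y = 1 ↦ 1  ≥
x = 1/2, y = 0 ↦ 1/2  <
x = 1/2, y = 1/2 ↦ 1/2  <
x = 1/2, y = 1 ↦ 1  ≥
x = 1, y = 0 ↦ 0  <
x = 1, y = 1/2 ↦ 1/2  <
x = 1, y = 1 ↦ 1  ≥
So 5 of the 9 assignments meet the threshold.

5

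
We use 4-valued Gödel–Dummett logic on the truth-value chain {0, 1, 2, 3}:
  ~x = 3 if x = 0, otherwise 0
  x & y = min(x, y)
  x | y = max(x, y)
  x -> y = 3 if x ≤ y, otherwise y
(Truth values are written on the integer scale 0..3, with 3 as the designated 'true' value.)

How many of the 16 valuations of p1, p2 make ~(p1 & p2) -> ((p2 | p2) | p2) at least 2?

11

p1 = 0, p2 = 0 ↦ 0  <
p1 = 0, p2 = 1 ↦ 1  <
p1 = 0, p2 = 2 ↦ 2  ≥
p1 = 0, p2 = 3 ↦ 3  ≥
p1 = 1, p2 = 0 ↦ 0  <
p1 = 1, p2 = 1 ↦ 3  ≥
p1 = 1, p2 = 2 ↦ 3  ≥
p1 = 1, p2 = 3 ↦ 3  ≥
p1 = 2, p2 = 0 ↦ 0  <
p1 = 2, p2 = 1 ↦ 3  ≥
p1 = 2, p2 = 2 ↦ 3  ≥
p1 = 2, p2 = 3 ↦ 3  ≥
p1 = 3, p2 = 0 ↦ 0  <
p1 = 3, p2 = 1 ↦ 3  ≥
p1 = 3, p2 = 2 ↦ 3  ≥
p1 = 3, p2 = 3 ↦ 3  ≥
So 11 of the 16 assignments meet the threshold.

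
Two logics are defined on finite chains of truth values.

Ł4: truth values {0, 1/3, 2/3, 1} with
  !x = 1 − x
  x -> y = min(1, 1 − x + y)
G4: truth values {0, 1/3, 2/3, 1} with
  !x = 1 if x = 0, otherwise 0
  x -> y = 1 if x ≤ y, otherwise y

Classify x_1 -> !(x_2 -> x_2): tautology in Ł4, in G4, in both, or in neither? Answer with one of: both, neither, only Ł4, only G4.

In Ł4: at x_1 = 1/3, x_2 = 0 the value is 2/3 — not a tautology.
In G4: at x_1 = 1/3, x_2 = 0 the value is 0 — not a tautology.

neither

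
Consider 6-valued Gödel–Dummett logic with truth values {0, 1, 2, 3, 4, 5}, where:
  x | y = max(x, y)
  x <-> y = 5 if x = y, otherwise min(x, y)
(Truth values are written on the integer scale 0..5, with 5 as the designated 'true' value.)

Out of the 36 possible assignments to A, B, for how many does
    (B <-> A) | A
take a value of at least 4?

value 5: 11 assignments (counts)
value 4: 5 assignments (counts)
value 3: 5 assignments
value 2: 5 assignments
value 1: 5 assignments
value 0: 5 assignments
So 16 of the 36 assignments meet the threshold.

16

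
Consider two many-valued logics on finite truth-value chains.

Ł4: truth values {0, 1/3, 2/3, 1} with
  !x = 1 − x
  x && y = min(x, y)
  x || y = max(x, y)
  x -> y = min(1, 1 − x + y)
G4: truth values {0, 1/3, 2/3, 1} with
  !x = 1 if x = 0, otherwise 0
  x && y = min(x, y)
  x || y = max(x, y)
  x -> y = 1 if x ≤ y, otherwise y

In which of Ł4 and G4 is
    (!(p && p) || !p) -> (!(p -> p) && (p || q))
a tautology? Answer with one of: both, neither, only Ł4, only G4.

In Ł4: at p = 0, q = 0 the value is 0 — not a tautology.
In G4: at p = 0, q = 0 the value is 0 — not a tautology.

neither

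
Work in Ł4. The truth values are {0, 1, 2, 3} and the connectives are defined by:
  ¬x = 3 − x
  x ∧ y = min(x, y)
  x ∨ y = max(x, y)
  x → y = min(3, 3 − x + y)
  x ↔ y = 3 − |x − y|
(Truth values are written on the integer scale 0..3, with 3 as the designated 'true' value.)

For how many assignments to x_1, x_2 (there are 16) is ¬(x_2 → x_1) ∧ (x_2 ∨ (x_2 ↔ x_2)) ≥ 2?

3

x_1 = 0, x_2 = 0 ↦ 0  <
x_1 = 0, x_2 = 1 ↦ 1  <
x_1 = 0, x_2 = 2 ↦ 2  ≥
x_1 = 0, x_2 = 3 ↦ 3  ≥
x_1 = 1, x_2 = 0 ↦ 0  <
x_1 = 1, x_2 = 1 ↦ 0  <
x_1 = 1, x_2 = 2 ↦ 1  <
x_1 = 1, x_2 = 3 ↦ 2  ≥
x_1 = 2, x_2 = 0 ↦ 0  <
x_1 = 2, x_2 = 1 ↦ 0  <
x_1 = 2, x_2 = 2 ↦ 0  <
x_1 = 2, x_2 = 3 ↦ 1  <
x_1 = 3, x_2 = 0 ↦ 0  <
x_1 = 3, x_2 = 1 ↦ 0  <
x_1 = 3, x_2 = 2 ↦ 0  <
x_1 = 3, x_2 = 3 ↦ 0  <
So 3 of the 16 assignments meet the threshold.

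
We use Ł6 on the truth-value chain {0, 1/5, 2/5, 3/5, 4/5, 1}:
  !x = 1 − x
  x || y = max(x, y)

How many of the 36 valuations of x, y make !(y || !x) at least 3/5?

value 1: 1 assignment (counts)
value 4/5: 3 assignments (counts)
value 3/5: 5 assignments (counts)
value 2/5: 7 assignments
value 1/5: 9 assignments
value 0: 11 assignments
So 9 of the 36 assignments meet the threshold.

9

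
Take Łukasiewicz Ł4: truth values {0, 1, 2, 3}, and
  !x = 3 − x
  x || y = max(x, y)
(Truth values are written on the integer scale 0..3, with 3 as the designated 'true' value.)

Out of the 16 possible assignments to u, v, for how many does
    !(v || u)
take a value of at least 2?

u = 0, v = 0 ↦ 3  ≥
u = 0, v = 1 ↦ 2  ≥
u = 0, v = 2 ↦ 1  <
u = 0, v = 3 ↦ 0  <
u = 1, v = 0 ↦ 2  ≥
u = 1, v = 1 ↦ 2  ≥
u = 1, v = 2 ↦ 1  <
u = 1, v = 3 ↦ 0  <
u = 2, v = 0 ↦ 1  <
u = 2, v = 1 ↦ 1  <
u = 2, v = 2 ↦ 1  <
u = 2, v = 3 ↦ 0  <
u = 3, v = 0 ↦ 0  <
u = 3, v = 1 ↦ 0  <
u = 3, v = 2 ↦ 0  <
u = 3, v = 3 ↦ 0  <
So 4 of the 16 assignments meet the threshold.

4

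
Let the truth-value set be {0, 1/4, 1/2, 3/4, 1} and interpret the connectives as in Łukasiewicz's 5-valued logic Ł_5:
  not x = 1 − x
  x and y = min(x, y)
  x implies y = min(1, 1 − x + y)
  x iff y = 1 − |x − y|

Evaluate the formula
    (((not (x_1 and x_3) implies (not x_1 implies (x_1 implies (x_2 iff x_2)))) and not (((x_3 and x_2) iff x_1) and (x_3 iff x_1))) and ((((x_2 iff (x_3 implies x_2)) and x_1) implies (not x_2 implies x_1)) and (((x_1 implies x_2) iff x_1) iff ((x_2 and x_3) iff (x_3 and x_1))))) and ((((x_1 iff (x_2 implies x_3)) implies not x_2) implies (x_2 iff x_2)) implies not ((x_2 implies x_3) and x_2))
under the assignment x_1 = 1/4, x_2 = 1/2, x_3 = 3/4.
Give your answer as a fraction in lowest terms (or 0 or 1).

1/2

x_1 and x_3 = 1/4 and 3/4 = 1/4
not (x_1 and x_3) = not 1/4 = 3/4
not x_1 = not 1/4 = 3/4
x_2 iff x_2 = 1/2 iff 1/2 = 1
x_1 implies (x_2 iff x_2) = 1/4 implies 1 = 1
not x_1 implies (x_1 implies (x_2 iff x_2)) = 3/4 implies 1 = 1
not (x_1 and x_3) implies (not x_1 implies (x_1 implies (x_2 iff x_2))) = 3/4 implies 1 = 1
x_3 and x_2 = 3/4 and 1/2 = 1/2
(x_3 and x_2) iff x_1 = 1/2 iff 1/4 = 3/4
x_3 iff x_1 = 3/4 iff 1/4 = 1/2
((x_3 and x_2) iff x_1) and (x_3 iff x_1) = 3/4 and 1/2 = 1/2
not (((x_3 and x_2) iff x_1) and (x_3 iff x_1)) = not 1/2 = 1/2
(not (x_1 and x_3) implies (not x_1 implies (x_1 implies (x_2 iff x_2)))) and not (((x_3 and x_2) iff x_1) and (x_3 iff x_1)) = 1 and 1/2 = 1/2
x_3 implies x_2 = 3/4 implies 1/2 = 3/4
x_2 iff (x_3 implies x_2) = 1/2 iff 3/4 = 3/4
(x_2 iff (x_3 implies x_2)) and x_1 = 3/4 and 1/4 = 1/4
not x_2 = not 1/2 = 1/2
not x_2 implies x_1 = 1/2 implies 1/4 = 3/4
((x_2 iff (x_3 implies x_2)) and x_1) implies (not x_2 implies x_1) = 1/4 implies 3/4 = 1
x_1 implies x_2 = 1/4 implies 1/2 = 1
(x_1 implies x_2) iff x_1 = 1 iff 1/4 = 1/4
x_2 and x_3 = 1/2 and 3/4 = 1/2
x_3 and x_1 = 3/4 and 1/4 = 1/4
(x_2 and x_3) iff (x_3 and x_1) = 1/2 iff 1/4 = 3/4
((x_1 implies x_2) iff x_1) iff ((x_2 and x_3) iff (x_3 and x_1)) = 1/4 iff 3/4 = 1/2
(((x_2 iff (x_3 implies x_2)) and x_1) implies (not x_2 implies x_1)) and (((x_1 implies x_2) iff x_1) iff ((x_2 and x_3) iff (x_3 and x_1))) = 1 and 1/2 = 1/2
((not (x_1 and x_3) implies (not x_1 implies (x_1 implies (x_2 iff x_2)))) and not (((x_3 and x_2) iff x_1) and (x_3 iff x_1))) and ((((x_2 iff (x_3 implies x_2)) and x_1) implies (not x_2 implies x_1)) and (((x_1 implies x_2) iff x_1) iff ((x_2 and x_3) iff (x_3 and x_1)))) = 1/2 and 1/2 = 1/2
x_2 implies x_3 = 1/2 implies 3/4 = 1
x_1 iff (x_2 implies x_3) = 1/4 iff 1 = 1/4
not x_2 = not 1/2 = 1/2
(x_1 iff (x_2 implies x_3)) implies not x_2 = 1/4 implies 1/2 = 1
x_2 iff x_2 = 1/2 iff 1/2 = 1
((x_1 iff (x_2 implies x_3)) implies not x_2) implies (x_2 iff x_2) = 1 implies 1 = 1
x_2 implies x_3 = 1/2 implies 3/4 = 1
(x_2 implies x_3) and x_2 = 1 and 1/2 = 1/2
not ((x_2 implies x_3) and x_2) = not 1/2 = 1/2
(((x_1 iff (x_2 implies x_3)) implies not x_2) implies (x_2 iff x_2)) implies not ((x_2 implies x_3) and x_2) = 1 implies 1/2 = 1/2
(((not (x_1 and x_3) implies (not x_1 implies (x_1 implies (x_2 iff x_2)))) and not (((x_3 and x_2) iff x_1) and (x_3 iff x_1))) and ((((x_2 iff (x_3 implies x_2)) and x_1) implies (not x_2 implies x_1)) and (((x_1 implies x_2) iff x_1) iff ((x_2 and x_3) iff (x_3 and x_1))))) and ((((x_1 iff (x_2 implies x_3)) implies not x_2) implies (x_2 iff x_2)) implies not ((x_2 implies x_3) and x_2)) = 1/2 and 1/2 = 1/2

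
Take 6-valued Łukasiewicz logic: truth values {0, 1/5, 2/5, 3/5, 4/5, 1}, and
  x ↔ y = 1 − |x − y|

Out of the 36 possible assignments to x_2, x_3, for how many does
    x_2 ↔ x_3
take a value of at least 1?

value 1: 6 assignments (counts)
value 4/5: 10 assignments
value 3/5: 8 assignments
value 2/5: 6 assignments
value 1/5: 4 assignments
value 0: 2 assignments
So 6 of the 36 assignments meet the threshold.

6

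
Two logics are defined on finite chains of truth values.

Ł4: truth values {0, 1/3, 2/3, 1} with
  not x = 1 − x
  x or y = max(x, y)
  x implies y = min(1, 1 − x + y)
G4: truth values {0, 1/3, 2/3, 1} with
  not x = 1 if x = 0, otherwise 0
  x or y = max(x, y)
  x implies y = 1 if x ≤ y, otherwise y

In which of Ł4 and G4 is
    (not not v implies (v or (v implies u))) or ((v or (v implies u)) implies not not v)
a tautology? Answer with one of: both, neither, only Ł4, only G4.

In Ł4: every assignment gives 1 — tautology.
In G4: every assignment gives 1 — tautology.

both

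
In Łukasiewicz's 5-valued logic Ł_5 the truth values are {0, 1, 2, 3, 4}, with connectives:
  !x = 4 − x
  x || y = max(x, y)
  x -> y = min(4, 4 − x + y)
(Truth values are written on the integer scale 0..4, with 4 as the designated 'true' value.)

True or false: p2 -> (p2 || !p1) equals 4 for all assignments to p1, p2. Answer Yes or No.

At p1 = 0, p2 = 2, for instance:
!p1 = !0 = 4
p2 || !p1 = 2 || 4 = 4
p2 -> (p2 || !p1) = 2 -> 4 = 4
and checking the remaining 24 assignments likewise gives ≥ 4 in every case.

Yes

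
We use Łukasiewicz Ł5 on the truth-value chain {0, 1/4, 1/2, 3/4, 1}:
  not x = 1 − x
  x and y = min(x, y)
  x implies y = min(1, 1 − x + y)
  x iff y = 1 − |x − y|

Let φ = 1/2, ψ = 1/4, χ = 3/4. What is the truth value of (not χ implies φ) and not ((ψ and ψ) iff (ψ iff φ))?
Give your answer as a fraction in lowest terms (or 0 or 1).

1/2

not χ = not 3/4 = 1/4
not χ implies φ = 1/4 implies 1/2 = 1
ψ and ψ = 1/4 and 1/4 = 1/4
ψ iff φ = 1/4 iff 1/2 = 3/4
(ψ and ψ) iff (ψ iff φ) = 1/4 iff 3/4 = 1/2
not ((ψ and ψ) iff (ψ iff φ)) = not 1/2 = 1/2
(not χ implies φ) and not ((ψ and ψ) iff (ψ iff φ)) = 1 and 1/2 = 1/2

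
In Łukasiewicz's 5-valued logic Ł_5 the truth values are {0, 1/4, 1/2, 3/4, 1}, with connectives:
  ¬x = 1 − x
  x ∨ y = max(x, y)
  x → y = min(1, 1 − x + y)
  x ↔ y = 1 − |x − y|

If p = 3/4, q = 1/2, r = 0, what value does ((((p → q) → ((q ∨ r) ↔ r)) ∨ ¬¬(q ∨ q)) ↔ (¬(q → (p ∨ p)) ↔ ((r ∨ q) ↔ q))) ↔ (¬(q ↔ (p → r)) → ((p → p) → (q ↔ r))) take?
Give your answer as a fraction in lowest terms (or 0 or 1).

1/4

p → q = 3/4 → 1/2 = 3/4
q ∨ r = 1/2 ∨ 0 = 1/2
(q ∨ r) ↔ r = 1/2 ↔ 0 = 1/2
(p → q) → ((q ∨ r) ↔ r) = 3/4 → 1/2 = 3/4
q ∨ q = 1/2 ∨ 1/2 = 1/2
¬(q ∨ q) = ¬1/2 = 1/2
¬¬(q ∨ q) = ¬1/2 = 1/2
((p → q) → ((q ∨ r) ↔ r)) ∨ ¬¬(q ∨ q) = 3/4 ∨ 1/2 = 3/4
p ∨ p = 3/4 ∨ 3/4 = 3/4
q → (p ∨ p) = 1/2 → 3/4 = 1
¬(q → (p ∨ p)) = ¬1 = 0
r ∨ q = 0 ∨ 1/2 = 1/2
(r ∨ q) ↔ q = 1/2 ↔ 1/2 = 1
¬(q → (p ∨ p)) ↔ ((r ∨ q) ↔ q) = 0 ↔ 1 = 0
(((p → q) → ((q ∨ r) ↔ r)) ∨ ¬¬(q ∨ q)) ↔ (¬(q → (p ∨ p)) ↔ ((r ∨ q) ↔ q)) = 3/4 ↔ 0 = 1/4
p → r = 3/4 → 0 = 1/4
q ↔ (p → r) = 1/2 ↔ 1/4 = 3/4
¬(q ↔ (p → r)) = ¬3/4 = 1/4
p → p = 3/4 → 3/4 = 1
q ↔ r = 1/2 ↔ 0 = 1/2
(p → p) → (q ↔ r) = 1 → 1/2 = 1/2
¬(q ↔ (p → r)) → ((p → p) → (q ↔ r)) = 1/4 → 1/2 = 1
((((p → q) → ((q ∨ r) ↔ r)) ∨ ¬¬(q ∨ q)) ↔ (¬(q → (p ∨ p)) ↔ ((r ∨ q) ↔ q))) ↔ (¬(q ↔ (p → r)) → ((p → p) → (q ↔ r))) = 1/4 ↔ 1 = 1/4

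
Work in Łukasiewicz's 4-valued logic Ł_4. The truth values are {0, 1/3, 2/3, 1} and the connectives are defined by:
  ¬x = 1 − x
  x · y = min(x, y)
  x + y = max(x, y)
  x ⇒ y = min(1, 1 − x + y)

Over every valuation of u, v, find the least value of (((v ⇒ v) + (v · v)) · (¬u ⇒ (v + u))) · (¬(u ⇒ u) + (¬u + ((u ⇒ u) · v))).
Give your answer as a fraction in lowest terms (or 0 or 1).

Take u = 0, v = 0:
v ⇒ v = 0 ⇒ 0 = 1
v · v = 0 · 0 = 0
(v ⇒ v) + (v · v) = 1 + 0 = 1
¬u = ¬0 = 1
v + u = 0 + 0 = 0
¬u ⇒ (v + u) = 1 ⇒ 0 = 0
((v ⇒ v) + (v · v)) · (¬u ⇒ (v + u)) = 1 · 0 = 0
u ⇒ u = 0 ⇒ 0 = 1
¬(u ⇒ u) = ¬1 = 0
¬u = ¬0 = 1
u ⇒ u = 0 ⇒ 0 = 1
(u ⇒ u) · v = 1 · 0 = 0
¬u + ((u ⇒ u) · v) = 1 + 0 = 1
¬(u ⇒ u) + (¬u + ((u ⇒ u) · v)) = 0 + 1 = 1
(((v ⇒ v) + (v · v)) · (¬u ⇒ (v + u))) · (¬(u ⇒ u) + (¬u + ((u ⇒ u) · v))) = 0 · 1 = 0
No assignment yields a value below 0, so this is the minimum.

0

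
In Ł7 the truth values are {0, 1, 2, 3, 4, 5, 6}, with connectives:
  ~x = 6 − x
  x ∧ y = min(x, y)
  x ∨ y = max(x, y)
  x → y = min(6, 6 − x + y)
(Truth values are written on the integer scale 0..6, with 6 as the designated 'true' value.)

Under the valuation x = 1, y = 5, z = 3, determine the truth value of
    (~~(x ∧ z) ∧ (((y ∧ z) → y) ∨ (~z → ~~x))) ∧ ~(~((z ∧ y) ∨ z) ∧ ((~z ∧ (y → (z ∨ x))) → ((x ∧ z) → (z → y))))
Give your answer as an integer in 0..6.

x ∧ z = 1 ∧ 3 = 1
~(x ∧ z) = ~1 = 5
~~(x ∧ z) = ~5 = 1
y ∧ z = 5 ∧ 3 = 3
(y ∧ z) → y = 3 → 5 = 6
~z = ~3 = 3
~x = ~1 = 5
~~x = ~5 = 1
~z → ~~x = 3 → 1 = 4
((y ∧ z) → y) ∨ (~z → ~~x) = 6 ∨ 4 = 6
~~(x ∧ z) ∧ (((y ∧ z) → y) ∨ (~z → ~~x)) = 1 ∧ 6 = 1
z ∧ y = 3 ∧ 5 = 3
(z ∧ y) ∨ z = 3 ∨ 3 = 3
~((z ∧ y) ∨ z) = ~3 = 3
~z = ~3 = 3
z ∨ x = 3 ∨ 1 = 3
y → (z ∨ x) = 5 → 3 = 4
~z ∧ (y → (z ∨ x)) = 3 ∧ 4 = 3
x ∧ z = 1 ∧ 3 = 1
z → y = 3 → 5 = 6
(x ∧ z) → (z → y) = 1 → 6 = 6
(~z ∧ (y → (z ∨ x))) → ((x ∧ z) → (z → y)) = 3 → 6 = 6
~((z ∧ y) ∨ z) ∧ ((~z ∧ (y → (z ∨ x))) → ((x ∧ z) → (z → y))) = 3 ∧ 6 = 3
~(~((z ∧ y) ∨ z) ∧ ((~z ∧ (y → (z ∨ x))) → ((x ∧ z) → (z → y)))) = ~3 = 3
(~~(x ∧ z) ∧ (((y ∧ z) → y) ∨ (~z → ~~x))) ∧ ~(~((z ∧ y) ∨ z) ∧ ((~z ∧ (y → (z ∨ x))) → ((x ∧ z) → (z → y)))) = 1 ∧ 3 = 1

1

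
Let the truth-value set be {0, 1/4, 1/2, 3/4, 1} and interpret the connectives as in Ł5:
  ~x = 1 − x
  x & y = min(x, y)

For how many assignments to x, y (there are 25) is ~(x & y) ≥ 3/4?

value 1: 9 assignments (counts)
value 3/4: 7 assignments (counts)
value 1/2: 5 assignments
value 1/4: 3 assignments
value 0: 1 assignment
So 16 of the 25 assignments meet the threshold.

16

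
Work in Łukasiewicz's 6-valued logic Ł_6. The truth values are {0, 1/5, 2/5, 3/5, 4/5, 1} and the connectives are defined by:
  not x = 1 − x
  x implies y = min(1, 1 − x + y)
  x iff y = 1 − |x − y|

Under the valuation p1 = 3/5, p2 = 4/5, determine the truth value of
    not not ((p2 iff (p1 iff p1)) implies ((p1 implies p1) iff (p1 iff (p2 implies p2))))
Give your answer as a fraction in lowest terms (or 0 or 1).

4/5

p1 iff p1 = 3/5 iff 3/5 = 1
p2 iff (p1 iff p1) = 4/5 iff 1 = 4/5
p1 implies p1 = 3/5 implies 3/5 = 1
p2 implies p2 = 4/5 implies 4/5 = 1
p1 iff (p2 implies p2) = 3/5 iff 1 = 3/5
(p1 implies p1) iff (p1 iff (p2 implies p2)) = 1 iff 3/5 = 3/5
(p2 iff (p1 iff p1)) implies ((p1 implies p1) iff (p1 iff (p2 implies p2))) = 4/5 implies 3/5 = 4/5
not ((p2 iff (p1 iff p1)) implies ((p1 implies p1) iff (p1 iff (p2 implies p2)))) = not 4/5 = 1/5
not not ((p2 iff (p1 iff p1)) implies ((p1 implies p1) iff (p1 iff (p2 implies p2)))) = not 1/5 = 4/5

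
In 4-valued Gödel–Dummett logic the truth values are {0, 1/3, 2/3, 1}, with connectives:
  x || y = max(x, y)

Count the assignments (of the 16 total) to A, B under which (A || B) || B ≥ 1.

7

A = 0, B = 0 ↦ 0  <
A = 0, B = 1/3 ↦ 1/3  <
A = 0, B = 2/3 ↦ 2/3  <
A = 0, B = 1 ↦ 1  ≥
A = 1/3, B = 0 ↦ 1/3  <
A = 1/3, B = 1/3 ↦ 1/3  <
A = 1/3, B = 2/3 ↦ 2/3  <
A = 1/3, B = 1 ↦ 1  ≥
A = 2/3, B = 0 ↦ 2/3  <
A = 2/3, B = 1/3 ↦ 2/3  <
A = 2/3, B = 2/3 ↦ 2/3  <
A = 2/3, B = 1 ↦ 1  ≥
A = 1, B = 0 ↦ 1  ≥
A = 1, B = 1/3 ↦ 1  ≥
A = 1, B = 2/3 ↦ 1  ≥
A = 1, B = 1 ↦ 1  ≥
So 7 of the 16 assignments meet the threshold.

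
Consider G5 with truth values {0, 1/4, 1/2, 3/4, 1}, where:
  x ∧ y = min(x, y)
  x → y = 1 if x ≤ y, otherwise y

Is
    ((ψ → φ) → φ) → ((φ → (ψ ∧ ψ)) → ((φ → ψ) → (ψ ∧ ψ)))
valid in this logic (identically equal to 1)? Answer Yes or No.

Counterexample: take φ = 0, ψ = 1/4.
ψ → φ = 1/4 → 0 = 0
(ψ → φ) → φ = 0 → 0 = 1
ψ ∧ ψ = 1/4 ∧ 1/4 = 1/4
φ → (ψ ∧ ψ) = 0 → 1/4 = 1
φ → ψ = 0 → 1/4 = 1
ψ ∧ ψ = 1/4 ∧ 1/4 = 1/4
(φ → ψ) → (ψ ∧ ψ) = 1 → 1/4 = 1/4
(φ → (ψ ∧ ψ)) → ((φ → ψ) → (ψ ∧ ψ)) = 1 → 1/4 = 1/4
((ψ → φ) → φ) → ((φ → (ψ ∧ ψ)) → ((φ → ψ) → (ψ ∧ ψ))) = 1 → 1/4 = 1/4
This gives 1/4 ≠ 1.

No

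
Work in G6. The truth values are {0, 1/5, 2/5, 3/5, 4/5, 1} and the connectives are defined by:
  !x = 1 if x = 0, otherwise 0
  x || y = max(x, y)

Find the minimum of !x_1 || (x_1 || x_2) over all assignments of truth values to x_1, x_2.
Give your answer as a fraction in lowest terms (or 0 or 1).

Take x_1 = 1/5, x_2 = 0:
!x_1 = !1/5 = 0
x_1 || x_2 = 1/5 || 0 = 1/5
!x_1 || (x_1 || x_2) = 0 || 1/5 = 1/5
No assignment yields a value below 1/5, so this is the minimum.

1/5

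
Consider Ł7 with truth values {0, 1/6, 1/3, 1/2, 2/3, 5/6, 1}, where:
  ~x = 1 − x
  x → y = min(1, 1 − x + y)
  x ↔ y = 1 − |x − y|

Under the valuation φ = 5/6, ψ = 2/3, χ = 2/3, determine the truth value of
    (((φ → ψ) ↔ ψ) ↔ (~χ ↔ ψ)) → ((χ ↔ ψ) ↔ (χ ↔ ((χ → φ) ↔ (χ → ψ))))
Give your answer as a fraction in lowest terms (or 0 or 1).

φ → ψ = 5/6 → 2/3 = 5/6
(φ → ψ) ↔ ψ = 5/6 ↔ 2/3 = 5/6
~χ = ~2/3 = 1/3
~χ ↔ ψ = 1/3 ↔ 2/3 = 2/3
((φ → ψ) ↔ ψ) ↔ (~χ ↔ ψ) = 5/6 ↔ 2/3 = 5/6
χ ↔ ψ = 2/3 ↔ 2/3 = 1
χ → φ = 2/3 → 5/6 = 1
χ → ψ = 2/3 → 2/3 = 1
(χ → φ) ↔ (χ → ψ) = 1 ↔ 1 = 1
χ ↔ ((χ → φ) ↔ (χ → ψ)) = 2/3 ↔ 1 = 2/3
(χ ↔ ψ) ↔ (χ ↔ ((χ → φ) ↔ (χ → ψ))) = 1 ↔ 2/3 = 2/3
(((φ → ψ) ↔ ψ) ↔ (~χ ↔ ψ)) → ((χ ↔ ψ) ↔ (χ ↔ ((χ → φ) ↔ (χ → ψ)))) = 5/6 → 2/3 = 5/6

5/6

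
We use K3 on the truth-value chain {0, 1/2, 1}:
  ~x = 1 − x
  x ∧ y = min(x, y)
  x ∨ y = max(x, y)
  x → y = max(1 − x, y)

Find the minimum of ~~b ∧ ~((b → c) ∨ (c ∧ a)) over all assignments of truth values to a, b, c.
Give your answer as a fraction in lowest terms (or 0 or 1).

Take a = 0, b = 0, c = 0:
~b = ~0 = 1
~~b = ~1 = 0
b → c = 0 → 0 = 1
c ∧ a = 0 ∧ 0 = 0
(b → c) ∨ (c ∧ a) = 1 ∨ 0 = 1
~((b → c) ∨ (c ∧ a)) = ~1 = 0
~~b ∧ ~((b → c) ∨ (c ∧ a)) = 0 ∧ 0 = 0
No assignment yields a value below 0, so this is the minimum.

0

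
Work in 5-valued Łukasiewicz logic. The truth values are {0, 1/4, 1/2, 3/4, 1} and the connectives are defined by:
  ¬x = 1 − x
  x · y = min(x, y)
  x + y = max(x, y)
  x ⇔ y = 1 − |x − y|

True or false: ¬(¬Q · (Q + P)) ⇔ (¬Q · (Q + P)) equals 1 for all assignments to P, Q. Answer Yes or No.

No

Counterexample: take P = 0, Q = 0.
¬Q = ¬0 = 1
Q + P = 0 + 0 = 0
¬Q · (Q + P) = 1 · 0 = 0
¬(¬Q · (Q + P)) = ¬0 = 1
¬Q = ¬0 = 1
Q + P = 0 + 0 = 0
¬Q · (Q + P) = 1 · 0 = 0
¬(¬Q · (Q + P)) ⇔ (¬Q · (Q + P)) = 1 ⇔ 0 = 0
This gives 0 ≠ 1.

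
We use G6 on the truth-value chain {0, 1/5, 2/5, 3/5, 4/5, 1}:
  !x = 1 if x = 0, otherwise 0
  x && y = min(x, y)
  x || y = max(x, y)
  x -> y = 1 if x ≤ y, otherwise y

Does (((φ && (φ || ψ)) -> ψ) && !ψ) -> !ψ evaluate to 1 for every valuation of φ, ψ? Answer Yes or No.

Yes

At φ = 1/5, ψ = 1/5, for instance:
φ || ψ = 1/5 || 1/5 = 1/5
φ && (φ || ψ) = 1/5 && 1/5 = 1/5
(φ && (φ || ψ)) -> ψ = 1/5 -> 1/5 = 1
!ψ = !1/5 = 0
((φ && (φ || ψ)) -> ψ) && !ψ = 1 && 0 = 0
(((φ && (φ || ψ)) -> ψ) && !ψ) -> !ψ = 0 -> 0 = 1
and checking the remaining 35 assignments likewise gives ≥ 1 in every case.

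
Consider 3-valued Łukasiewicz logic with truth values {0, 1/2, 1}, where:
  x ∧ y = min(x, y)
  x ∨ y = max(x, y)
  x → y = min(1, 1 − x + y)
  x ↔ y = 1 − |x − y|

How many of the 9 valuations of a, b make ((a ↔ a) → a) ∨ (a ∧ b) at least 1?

a = 0, b = 0 ↦ 0  <
a = 0, b = 1/2 ↦ 0  <
a = 0, b = 1 ↦ 0  <
a = 1/2, b = 0 ↦ 1/2  <
a = 1/2, b = 1/2 ↦ 1/2  <
a = 1/2, b = 1 ↦ 1/2  <
a = 1, b = 0 ↦ 1  ≥
a = 1, b = 1/2 ↦ 1  ≥
a = 1, b = 1 ↦ 1  ≥
So 3 of the 9 assignments meet the threshold.

3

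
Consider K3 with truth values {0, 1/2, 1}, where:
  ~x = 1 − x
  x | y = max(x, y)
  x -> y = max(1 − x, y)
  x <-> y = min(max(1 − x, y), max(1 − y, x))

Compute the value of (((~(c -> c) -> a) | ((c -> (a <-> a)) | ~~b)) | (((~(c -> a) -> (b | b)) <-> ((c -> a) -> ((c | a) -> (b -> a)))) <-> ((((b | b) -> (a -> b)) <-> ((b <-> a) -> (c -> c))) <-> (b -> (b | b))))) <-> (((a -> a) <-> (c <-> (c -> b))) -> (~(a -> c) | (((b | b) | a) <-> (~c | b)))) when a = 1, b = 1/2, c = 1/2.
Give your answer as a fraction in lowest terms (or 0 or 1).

1/2

c -> c = 1/2 -> 1/2 = 1/2
~(c -> c) = ~1/2 = 1/2
~(c -> c) -> a = 1/2 -> 1 = 1
a <-> a = 1 <-> 1 = 1
c -> (a <-> a) = 1/2 -> 1 = 1
~b = ~1/2 = 1/2
~~b = ~1/2 = 1/2
(c -> (a <-> a)) | ~~b = 1 | 1/2 = 1
(~(c -> c) -> a) | ((c -> (a <-> a)) | ~~b) = 1 | 1 = 1
c -> a = 1/2 -> 1 = 1
~(c -> a) = ~1 = 0
b | b = 1/2 | 1/2 = 1/2
~(c -> a) -> (b | b) = 0 -> 1/2 = 1
c -> a = 1/2 -> 1 = 1
c | a = 1/2 | 1 = 1
b -> a = 1/2 -> 1 = 1
(c | a) -> (b -> a) = 1 -> 1 = 1
(c -> a) -> ((c | a) -> (b -> a)) = 1 -> 1 = 1
(~(c -> a) -> (b | b)) <-> ((c -> a) -> ((c | a) -> (b -> a))) = 1 <-> 1 = 1
b | b = 1/2 | 1/2 = 1/2
a -> b = 1 -> 1/2 = 1/2
(b | b) -> (a -> b) = 1/2 -> 1/2 = 1/2
b <-> a = 1/2 <-> 1 = 1/2
c -> c = 1/2 -> 1/2 = 1/2
(b <-> a) -> (c -> c) = 1/2 -> 1/2 = 1/2
((b | b) -> (a -> b)) <-> ((b <-> a) -> (c -> c)) = 1/2 <-> 1/2 = 1/2
b | b = 1/2 | 1/2 = 1/2
b -> (b | b) = 1/2 -> 1/2 = 1/2
(((b | b) -> (a -> b)) <-> ((b <-> a) -> (c -> c))) <-> (b -> (b | b)) = 1/2 <-> 1/2 = 1/2
((~(c -> a) -> (b | b)) <-> ((c -> a) -> ((c | a) -> (b -> a)))) <-> ((((b | b) -> (a -> b)) <-> ((b <-> a) -> (c -> c))) <-> (b -> (b | b))) = 1 <-> 1/2 = 1/2
((~(c -> c) -> a) | ((c -> (a <-> a)) | ~~b)) | (((~(c -> a) -> (b | b)) <-> ((c -> a) -> ((c | a) -> (b -> a)))) <-> ((((b | b) -> (a -> b)) <-> ((b <-> a) -> (c -> c))) <-> (b -> (b | b)))) = 1 | 1/2 = 1
a -> a = 1 -> 1 = 1
c -> b = 1/2 -> 1/2 = 1/2
c <-> (c -> b) = 1/2 <-> 1/2 = 1/2
(a -> a) <-> (c <-> (c -> b)) = 1 <-> 1/2 = 1/2
a -> c = 1 -> 1/2 = 1/2
~(a -> c) = ~1/2 = 1/2
b | b = 1/2 | 1/2 = 1/2
(b | b) | a = 1/2 | 1 = 1
~c = ~1/2 = 1/2
~c | b = 1/2 | 1/2 = 1/2
((b | b) | a) <-> (~c | b) = 1 <-> 1/2 = 1/2
~(a -> c) | (((b | b) | a) <-> (~c | b)) = 1/2 | 1/2 = 1/2
((a -> a) <-> (c <-> (c -> b))) -> (~(a -> c) | (((b | b) | a) <-> (~c | b))) = 1/2 -> 1/2 = 1/2
(((~(c -> c) -> a) | ((c -> (a <-> a)) | ~~b)) | (((~(c -> a) -> (b | b)) <-> ((c -> a) -> ((c | a) -> (b -> a)))) <-> ((((b | b) -> (a -> b)) <-> ((b <-> a) -> (c -> c))) <-> (b -> (b | b))))) <-> (((a -> a) <-> (c <-> (c -> b))) -> (~(a -> c) | (((b | b) | a) <-> (~c | b)))) = 1 <-> 1/2 = 1/2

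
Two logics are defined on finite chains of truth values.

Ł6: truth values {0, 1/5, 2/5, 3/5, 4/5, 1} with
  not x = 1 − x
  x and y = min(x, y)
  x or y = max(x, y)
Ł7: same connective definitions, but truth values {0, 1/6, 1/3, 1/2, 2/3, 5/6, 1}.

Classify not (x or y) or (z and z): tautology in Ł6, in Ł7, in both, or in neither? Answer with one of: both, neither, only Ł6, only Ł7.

In Ł6: at x = 0, y = 1/5, z = 0 the value is 4/5 — not a tautology.
In Ł7: at x = 0, y = 1/6, z = 0 the value is 5/6 — not a tautology.

neither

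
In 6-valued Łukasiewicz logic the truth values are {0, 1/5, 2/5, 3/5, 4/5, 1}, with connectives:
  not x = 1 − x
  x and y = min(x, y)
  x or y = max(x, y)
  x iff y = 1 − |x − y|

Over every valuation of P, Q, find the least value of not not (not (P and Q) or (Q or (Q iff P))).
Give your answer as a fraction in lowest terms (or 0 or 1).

Take P = 4/5, Q = 2/5:
P and Q = 4/5 and 2/5 = 2/5
not (P and Q) = not 2/5 = 3/5
Q iff P = 2/5 iff 4/5 = 3/5
Q or (Q iff P) = 2/5 or 3/5 = 3/5
not (P and Q) or (Q or (Q iff P)) = 3/5 or 3/5 = 3/5
not (not (P and Q) or (Q or (Q iff P))) = not 3/5 = 2/5
not not (not (P and Q) or (Q or (Q iff P))) = not 2/5 = 3/5
No assignment yields a value below 3/5, so this is the minimum.

3/5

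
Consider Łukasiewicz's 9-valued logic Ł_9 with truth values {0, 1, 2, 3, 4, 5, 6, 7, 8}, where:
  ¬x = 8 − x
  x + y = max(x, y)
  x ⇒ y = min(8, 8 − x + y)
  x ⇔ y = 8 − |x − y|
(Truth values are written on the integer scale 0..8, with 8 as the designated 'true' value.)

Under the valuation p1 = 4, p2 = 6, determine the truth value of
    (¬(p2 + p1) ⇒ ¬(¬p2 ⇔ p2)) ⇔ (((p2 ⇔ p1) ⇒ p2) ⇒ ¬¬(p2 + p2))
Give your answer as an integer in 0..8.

6

p2 + p1 = 6 + 4 = 6
¬(p2 + p1) = ¬6 = 2
¬p2 = ¬6 = 2
¬p2 ⇔ p2 = 2 ⇔ 6 = 4
¬(¬p2 ⇔ p2) = ¬4 = 4
¬(p2 + p1) ⇒ ¬(¬p2 ⇔ p2) = 2 ⇒ 4 = 8
p2 ⇔ p1 = 6 ⇔ 4 = 6
(p2 ⇔ p1) ⇒ p2 = 6 ⇒ 6 = 8
p2 + p2 = 6 + 6 = 6
¬(p2 + p2) = ¬6 = 2
¬¬(p2 + p2) = ¬2 = 6
((p2 ⇔ p1) ⇒ p2) ⇒ ¬¬(p2 + p2) = 8 ⇒ 6 = 6
(¬(p2 + p1) ⇒ ¬(¬p2 ⇔ p2)) ⇔ (((p2 ⇔ p1) ⇒ p2) ⇒ ¬¬(p2 + p2)) = 8 ⇔ 6 = 6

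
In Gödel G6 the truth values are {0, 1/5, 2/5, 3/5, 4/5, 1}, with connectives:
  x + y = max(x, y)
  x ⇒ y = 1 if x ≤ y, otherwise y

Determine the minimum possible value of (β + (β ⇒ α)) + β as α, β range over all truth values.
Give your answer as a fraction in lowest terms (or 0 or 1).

1/5

Take α = 0, β = 1/5:
β ⇒ α = 1/5 ⇒ 0 = 0
β + (β ⇒ α) = 1/5 + 0 = 1/5
(β + (β ⇒ α)) + β = 1/5 + 1/5 = 1/5
No assignment yields a value below 1/5, so this is the minimum.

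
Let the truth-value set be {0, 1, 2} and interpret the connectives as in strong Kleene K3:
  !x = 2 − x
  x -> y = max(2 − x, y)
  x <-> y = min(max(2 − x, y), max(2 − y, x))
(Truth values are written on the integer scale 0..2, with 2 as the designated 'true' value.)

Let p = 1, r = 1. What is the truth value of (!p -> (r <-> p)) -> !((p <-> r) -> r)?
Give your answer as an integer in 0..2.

1

!p = !1 = 1
r <-> p = 1 <-> 1 = 1
!p -> (r <-> p) = 1 -> 1 = 1
p <-> r = 1 <-> 1 = 1
(p <-> r) -> r = 1 -> 1 = 1
!((p <-> r) -> r) = !1 = 1
(!p -> (r <-> p)) -> !((p <-> r) -> r) = 1 -> 1 = 1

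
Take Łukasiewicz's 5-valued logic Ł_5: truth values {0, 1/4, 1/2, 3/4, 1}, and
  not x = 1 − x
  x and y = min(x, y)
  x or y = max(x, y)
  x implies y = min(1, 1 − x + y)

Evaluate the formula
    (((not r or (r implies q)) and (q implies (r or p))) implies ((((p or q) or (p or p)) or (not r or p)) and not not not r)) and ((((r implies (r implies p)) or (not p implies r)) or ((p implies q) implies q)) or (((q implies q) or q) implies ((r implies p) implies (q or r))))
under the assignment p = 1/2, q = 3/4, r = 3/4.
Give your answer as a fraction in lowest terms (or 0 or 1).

1/4

not r = not 3/4 = 1/4
r implies q = 3/4 implies 3/4 = 1
not r or (r implies q) = 1/4 or 1 = 1
r or p = 3/4 or 1/2 = 3/4
q implies (r or p) = 3/4 implies 3/4 = 1
(not r or (r implies q)) and (q implies (r or p)) = 1 and 1 = 1
p or q = 1/2 or 3/4 = 3/4
p or p = 1/2 or 1/2 = 1/2
(p or q) or (p or p) = 3/4 or 1/2 = 3/4
not r = not 3/4 = 1/4
not r or p = 1/4 or 1/2 = 1/2
((p or q) or (p or p)) or (not r or p) = 3/4 or 1/2 = 3/4
not r = not 3/4 = 1/4
not not r = not 1/4 = 3/4
not not not r = not 3/4 = 1/4
(((p or q) or (p or p)) or (not r or p)) and not not not r = 3/4 and 1/4 = 1/4
((not r or (r implies q)) and (q implies (r or p))) implies ((((p or q) or (p or p)) or (not r or p)) and not not not r) = 1 implies 1/4 = 1/4
r implies p = 3/4 implies 1/2 = 3/4
r implies (r implies p) = 3/4 implies 3/4 = 1
not p = not 1/2 = 1/2
not p implies r = 1/2 implies 3/4 = 1
(r implies (r implies p)) or (not p implies r) = 1 or 1 = 1
p implies q = 1/2 implies 3/4 = 1
(p implies q) implies q = 1 implies 3/4 = 3/4
((r implies (r implies p)) or (not p implies r)) or ((p implies q) implies q) = 1 or 3/4 = 1
q implies q = 3/4 implies 3/4 = 1
(q implies q) or q = 1 or 3/4 = 1
r implies p = 3/4 implies 1/2 = 3/4
q or r = 3/4 or 3/4 = 3/4
(r implies p) implies (q or r) = 3/4 implies 3/4 = 1
((q implies q) or q) implies ((r implies p) implies (q or r)) = 1 implies 1 = 1
(((r implies (r implies p)) or (not p implies r)) or ((p implies q) implies q)) or (((q implies q) or q) implies ((r implies p) implies (q or r))) = 1 or 1 = 1
(((not r or (r implies q)) and (q implies (r or p))) implies ((((p or q) or (p or p)) or (not r or p)) and not not not r)) and ((((r implies (r implies p)) or (not p implies r)) or ((p implies q) implies q)) or (((q implies q) or q) implies ((r implies p) implies (q or r)))) = 1/4 and 1 = 1/4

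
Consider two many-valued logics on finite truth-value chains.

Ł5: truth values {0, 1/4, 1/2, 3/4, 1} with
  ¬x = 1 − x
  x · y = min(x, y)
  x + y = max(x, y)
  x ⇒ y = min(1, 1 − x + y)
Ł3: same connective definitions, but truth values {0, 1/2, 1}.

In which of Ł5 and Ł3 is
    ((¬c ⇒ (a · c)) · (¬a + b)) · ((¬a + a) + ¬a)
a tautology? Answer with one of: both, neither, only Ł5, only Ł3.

neither

In Ł5: at a = 0, b = 0, c = 0 the value is 0 — not a tautology.
In Ł3: at a = 0, b = 0, c = 0 the value is 0 — not a tautology.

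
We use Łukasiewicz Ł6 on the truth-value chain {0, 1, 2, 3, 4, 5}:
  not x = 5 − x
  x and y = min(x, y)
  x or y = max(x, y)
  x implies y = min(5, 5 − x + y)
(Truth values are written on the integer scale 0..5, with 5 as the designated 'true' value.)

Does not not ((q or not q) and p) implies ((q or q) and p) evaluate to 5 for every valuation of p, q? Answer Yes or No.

No

Counterexample: take p = 1, q = 0.
not q = not 0 = 5
q or not q = 0 or 5 = 5
(q or not q) and p = 5 and 1 = 1
not ((q or not q) and p) = not 1 = 4
not not ((q or not q) and p) = not 4 = 1
q or q = 0 or 0 = 0
(q or q) and p = 0 and 1 = 0
not not ((q or not q) and p) implies ((q or q) and p) = 1 implies 0 = 4
This gives 4 ≠ 5.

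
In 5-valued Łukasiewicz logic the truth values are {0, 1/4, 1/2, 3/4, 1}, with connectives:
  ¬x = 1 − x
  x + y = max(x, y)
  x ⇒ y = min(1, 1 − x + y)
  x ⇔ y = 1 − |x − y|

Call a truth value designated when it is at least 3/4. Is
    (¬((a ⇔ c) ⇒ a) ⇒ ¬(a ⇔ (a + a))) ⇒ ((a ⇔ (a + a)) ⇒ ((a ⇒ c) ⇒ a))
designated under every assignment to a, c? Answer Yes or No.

Counterexample: take a = 0, c = 1/2.
a ⇔ c = 0 ⇔ 1/2 = 1/2
(a ⇔ c) ⇒ a = 1/2 ⇒ 0 = 1/2
¬((a ⇔ c) ⇒ a) = ¬1/2 = 1/2
a + a = 0 + 0 = 0
a ⇔ (a + a) = 0 ⇔ 0 = 1
¬(a ⇔ (a + a)) = ¬1 = 0
¬((a ⇔ c) ⇒ a) ⇒ ¬(a ⇔ (a + a)) = 1/2 ⇒ 0 = 1/2
a + a = 0 + 0 = 0
a ⇔ (a + a) = 0 ⇔ 0 = 1
a ⇒ c = 0 ⇒ 1/2 = 1
(a ⇒ c) ⇒ a = 1 ⇒ 0 = 0
(a ⇔ (a + a)) ⇒ ((a ⇒ c) ⇒ a) = 1 ⇒ 0 = 0
(¬((a ⇔ c) ⇒ a) ⇒ ¬(a ⇔ (a + a))) ⇒ ((a ⇔ (a + a)) ⇒ ((a ⇒ c) ⇒ a)) = 1/2 ⇒ 0 = 1/2
This gives 1/2, which is below 3/4.

No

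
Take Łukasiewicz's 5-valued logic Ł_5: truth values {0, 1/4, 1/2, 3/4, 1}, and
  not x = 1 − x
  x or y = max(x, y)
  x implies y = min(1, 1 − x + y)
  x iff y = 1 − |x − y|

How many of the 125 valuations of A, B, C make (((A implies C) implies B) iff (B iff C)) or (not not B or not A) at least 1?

value 1: 75 assignments (counts)
value 3/4: 41 assignments
value 1/2: 9 assignments
So 75 of the 125 assignments meet the threshold.

75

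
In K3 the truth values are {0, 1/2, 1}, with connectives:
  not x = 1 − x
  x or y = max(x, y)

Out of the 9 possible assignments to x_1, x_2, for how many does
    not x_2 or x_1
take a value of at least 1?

x_1 = 0, x_2 = 0 ↦ 1  ≥
x_1 = 0, x_2 = 1/2 ↦ 1/2  <
x_1 = 0, x_2 = 1 ↦ 0  <
x_1 = 1/2, x_2 = 0 ↦ 1  ≥
x_1 = 1/2, x_2 = 1/2 ↦ 1/2  <
x_1 = 1/2, x_2 = 1 ↦ 1/2  <
x_1 = 1, x_2 = 0 ↦ 1  ≥
x_1 = 1, x_2 = 1/2 ↦ 1  ≥
x_1 = 1, x_2 = 1 ↦ 1  ≥
So 5 of the 9 assignments meet the threshold.

5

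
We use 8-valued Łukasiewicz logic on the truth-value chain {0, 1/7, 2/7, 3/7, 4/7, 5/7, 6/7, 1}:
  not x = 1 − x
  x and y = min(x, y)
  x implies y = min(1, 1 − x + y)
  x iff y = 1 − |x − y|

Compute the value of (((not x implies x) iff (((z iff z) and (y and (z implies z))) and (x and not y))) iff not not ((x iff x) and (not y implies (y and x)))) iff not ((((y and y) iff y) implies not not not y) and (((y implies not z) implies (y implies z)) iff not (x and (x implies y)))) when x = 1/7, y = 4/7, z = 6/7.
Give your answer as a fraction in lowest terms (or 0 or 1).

5/7

not x = not 1/7 = 6/7
not x implies x = 6/7 implies 1/7 = 2/7
z iff z = 6/7 iff 6/7 = 1
z implies z = 6/7 implies 6/7 = 1
y and (z implies z) = 4/7 and 1 = 4/7
(z iff z) and (y and (z implies z)) = 1 and 4/7 = 4/7
not y = not 4/7 = 3/7
x and not y = 1/7 and 3/7 = 1/7
((z iff z) and (y and (z implies z))) and (x and not y) = 4/7 and 1/7 = 1/7
(not x implies x) iff (((z iff z) and (y and (z implies z))) and (x and not y)) = 2/7 iff 1/7 = 6/7
x iff x = 1/7 iff 1/7 = 1
not y = not 4/7 = 3/7
y and x = 4/7 and 1/7 = 1/7
not y implies (y and x) = 3/7 implies 1/7 = 5/7
(x iff x) and (not y implies (y and x)) = 1 and 5/7 = 5/7
not ((x iff x) and (not y implies (y and x))) = not 5/7 = 2/7
not not ((x iff x) and (not y implies (y and x))) = not 2/7 = 5/7
((not x implies x) iff (((z iff z) and (y and (z implies z))) and (x and not y))) iff not not ((x iff x) and (not y implies (y and x))) = 6/7 iff 5/7 = 6/7
y and y = 4/7 and 4/7 = 4/7
(y and y) iff y = 4/7 iff 4/7 = 1
not y = not 4/7 = 3/7
not not y = not 3/7 = 4/7
not not not y = not 4/7 = 3/7
((y and y) iff y) implies not not not y = 1 implies 3/7 = 3/7
not z = not 6/7 = 1/7
y implies not z = 4/7 implies 1/7 = 4/7
y implies z = 4/7 implies 6/7 = 1
(y implies not z) implies (y implies z) = 4/7 implies 1 = 1
x implies y = 1/7 implies 4/7 = 1
x and (x implies y) = 1/7 and 1 = 1/7
not (x and (x implies y)) = not 1/7 = 6/7
((y implies not z) implies (y implies z)) iff not (x and (x implies y)) = 1 iff 6/7 = 6/7
(((y and y) iff y) implies not not not y) and (((y implies not z) implies (y implies z)) iff not (x and (x implies y))) = 3/7 and 6/7 = 3/7
not ((((y and y) iff y) implies not not not y) and (((y implies not z) implies (y implies z)) iff not (x and (x implies y)))) = not 3/7 = 4/7
(((not x implies x) iff (((z iff z) and (y and (z implies z))) and (x and not y))) iff not not ((x iff x) and (not y implies (y and x)))) iff not ((((y and y) iff y) implies not not not y) and (((y implies not z) implies (y implies z)) iff not (x and (x implies y)))) = 6/7 iff 4/7 = 5/7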